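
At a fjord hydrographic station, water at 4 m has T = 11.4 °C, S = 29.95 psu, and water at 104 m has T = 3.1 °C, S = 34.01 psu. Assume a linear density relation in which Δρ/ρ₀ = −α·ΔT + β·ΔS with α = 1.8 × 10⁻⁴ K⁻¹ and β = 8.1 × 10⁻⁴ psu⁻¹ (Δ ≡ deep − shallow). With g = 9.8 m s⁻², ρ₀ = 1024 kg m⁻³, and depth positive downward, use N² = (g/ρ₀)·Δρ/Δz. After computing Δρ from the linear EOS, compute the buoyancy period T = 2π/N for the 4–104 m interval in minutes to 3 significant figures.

ΔT = -8.3 K, ΔS = +4.06 psu (deep − shallow).
Δρ/ρ₀ = −αΔT + βΔS = 1.494 × 10⁻³ + 3.2886 × 10⁻³ = 4.7826 × 10⁻³, so Δρ ≈ 4.897 kg m⁻³.
N² = (g/ρ₀)·Δρ/Δz = g·(Δρ/ρ₀)/Δz = 9.8 × 4.7826 × 10⁻³ / 100 = 4.6869 × 10⁻⁴ s⁻².
N = √(4.6869 × 10⁻⁴) = 0.021649 rad s⁻¹ → T = 2π/N = 290.23 s = 4.8372 min ≈ 4.84 min.

4.84 min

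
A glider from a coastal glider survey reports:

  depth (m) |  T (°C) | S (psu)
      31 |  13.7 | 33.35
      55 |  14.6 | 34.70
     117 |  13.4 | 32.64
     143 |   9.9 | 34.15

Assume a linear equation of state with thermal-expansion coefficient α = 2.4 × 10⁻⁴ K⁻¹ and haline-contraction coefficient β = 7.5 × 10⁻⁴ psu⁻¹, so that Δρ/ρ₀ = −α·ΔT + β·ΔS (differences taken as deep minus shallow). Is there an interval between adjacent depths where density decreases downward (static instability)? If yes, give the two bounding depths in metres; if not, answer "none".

Evaluate Δρ/ρ₀ = −αΔT + βΔS across each adjacent pair:
  31–55 m: −αΔT+βΔS = −(2.4 × 10⁻⁴)(+0.9)+(7.5 × 10⁻⁴)(+1.35) = 8.0 × 10⁻⁴ → stable
  55–117 m: −αΔT+βΔS = −(2.4 × 10⁻⁴)(-1.2)+(7.5 × 10⁻⁴)(-2.06) = -1.3 × 10⁻³ → UNSTABLE
  117–143 m: −αΔT+βΔS = −(2.4 × 10⁻⁴)(-3.5)+(7.5 × 10⁻⁴)(+1.51) = 2.0 × 10⁻³ → stable
The 55–117 m interval has Δρ < 0: lighter water underlies denser water.

55–117 m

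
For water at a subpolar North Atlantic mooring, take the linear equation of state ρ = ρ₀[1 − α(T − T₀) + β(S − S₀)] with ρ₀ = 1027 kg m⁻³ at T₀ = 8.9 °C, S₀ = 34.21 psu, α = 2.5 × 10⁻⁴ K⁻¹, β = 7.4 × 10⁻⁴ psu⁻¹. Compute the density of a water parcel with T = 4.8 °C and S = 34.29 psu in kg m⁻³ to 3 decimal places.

1028.113 kg m⁻³

T − T₀ = -4.1 K, S − S₀ = +0.08 psu.
Bracket = 1 − α·(-4.1) + β·(+0.08) = 1 + (1.0842 × 10⁻³) = 1.0010842.
ρ = 1027 × 1.0010842 = 1028.113 kg m⁻³.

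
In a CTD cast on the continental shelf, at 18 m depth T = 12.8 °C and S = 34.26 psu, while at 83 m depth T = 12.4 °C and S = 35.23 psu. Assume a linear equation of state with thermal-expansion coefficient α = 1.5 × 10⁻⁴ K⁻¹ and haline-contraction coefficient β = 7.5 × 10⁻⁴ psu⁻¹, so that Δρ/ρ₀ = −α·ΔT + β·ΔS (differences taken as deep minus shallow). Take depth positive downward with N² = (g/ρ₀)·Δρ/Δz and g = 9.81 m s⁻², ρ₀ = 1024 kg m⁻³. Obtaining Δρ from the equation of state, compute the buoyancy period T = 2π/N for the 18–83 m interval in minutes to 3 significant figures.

9.61 min

ΔT = -0.4 K, ΔS = +0.97 psu (deep − shallow).
Δρ/ρ₀ = −αΔT + βΔS = 6.00 × 10⁻⁵ + 7.275 × 10⁻⁴ = 7.875 × 10⁻⁴, so Δρ ≈ 0.8064 kg m⁻³.
N² = (g/ρ₀)·Δρ/Δz = g·(Δρ/ρ₀)/Δz = 9.81 × 7.875 × 10⁻⁴ / 65 = 1.1885 × 10⁻⁴ s⁻².
N = √(1.1885 × 10⁻⁴) = 0.010902 rad s⁻¹ → T = 2π/N = 576.33 s = 9.6055 min ≈ 9.61 min.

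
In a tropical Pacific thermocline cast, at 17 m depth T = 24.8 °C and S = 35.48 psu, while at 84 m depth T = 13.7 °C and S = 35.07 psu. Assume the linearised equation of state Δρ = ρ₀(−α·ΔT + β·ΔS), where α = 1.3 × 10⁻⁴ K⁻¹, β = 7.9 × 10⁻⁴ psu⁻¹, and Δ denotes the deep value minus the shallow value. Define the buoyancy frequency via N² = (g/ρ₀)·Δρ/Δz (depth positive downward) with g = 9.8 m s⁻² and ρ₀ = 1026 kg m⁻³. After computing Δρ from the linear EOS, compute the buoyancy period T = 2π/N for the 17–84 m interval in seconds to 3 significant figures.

ΔT = -11.1 K, ΔS = -0.41 psu (deep − shallow).
Δρ/ρ₀ = −αΔT + βΔS = 1.443 × 10⁻³ − 3.239 × 10⁻⁴ = 1.1191 × 10⁻³, so Δρ ≈ 1.148 kg m⁻³.
N² = (g/ρ₀)·Δρ/Δz = g·(Δρ/ρ₀)/Δz = 9.8 × 1.1191 × 10⁻³ / 67 = 1.6369 × 10⁻⁴ s⁻².
N = √(1.6369 × 10⁻⁴) = 0.012794 rad s⁻¹ → T = 2π/N = 491.10 s ≈ 491 s.

491 s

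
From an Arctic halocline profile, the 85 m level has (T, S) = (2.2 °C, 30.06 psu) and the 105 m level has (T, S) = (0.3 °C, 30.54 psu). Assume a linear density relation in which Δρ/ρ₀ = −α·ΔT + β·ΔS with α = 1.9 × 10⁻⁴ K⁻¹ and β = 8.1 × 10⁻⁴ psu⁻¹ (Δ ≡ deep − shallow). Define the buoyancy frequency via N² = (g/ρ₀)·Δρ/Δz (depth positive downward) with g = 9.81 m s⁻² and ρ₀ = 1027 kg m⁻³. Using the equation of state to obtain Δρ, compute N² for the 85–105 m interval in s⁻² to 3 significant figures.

ΔT = -1.9 K, ΔS = +0.48 psu (deep − shallow).
Δρ/ρ₀ = −αΔT + βΔS = 3.61 × 10⁻⁴ + 3.888 × 10⁻⁴ = 7.498 × 10⁻⁴, so Δρ ≈ 0.7700 kg m⁻³.
N² = (g/ρ₀)·Δρ/Δz = g·(Δρ/ρ₀)/Δz = 9.81 × 7.498 × 10⁻⁴ / 20 = 3.6778 × 10⁻⁴ s⁻² ≈ 3.68 × 10⁻⁴ s⁻².

3.68 × 10⁻⁴ s⁻²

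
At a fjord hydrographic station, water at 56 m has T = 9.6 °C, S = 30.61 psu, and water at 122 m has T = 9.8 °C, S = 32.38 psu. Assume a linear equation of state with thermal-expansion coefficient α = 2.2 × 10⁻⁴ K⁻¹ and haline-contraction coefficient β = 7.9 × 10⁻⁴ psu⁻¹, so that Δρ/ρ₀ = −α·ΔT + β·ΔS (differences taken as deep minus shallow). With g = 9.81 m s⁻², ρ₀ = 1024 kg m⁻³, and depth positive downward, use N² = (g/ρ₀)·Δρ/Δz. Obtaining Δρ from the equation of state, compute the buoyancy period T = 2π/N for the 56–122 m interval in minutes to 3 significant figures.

ΔT = +0.2 K, ΔS = +1.77 psu (deep − shallow).
Δρ/ρ₀ = −αΔT + βΔS = -4.40 × 10⁻⁵ + 1.3983 × 10⁻³ = 1.3543 × 10⁻³, so Δρ ≈ 1.387 kg m⁻³.
N² = (g/ρ₀)·Δρ/Δz = g·(Δρ/ρ₀)/Δz = 9.81 × 1.3543 × 10⁻³ / 66 = 2.0130 × 10⁻⁴ s⁻².
N = √(2.0130 × 10⁻⁴) = 0.014188 rad s⁻¹ → T = 2π/N = 442.85 s = 7.3808 min ≈ 7.38 min.

7.38 min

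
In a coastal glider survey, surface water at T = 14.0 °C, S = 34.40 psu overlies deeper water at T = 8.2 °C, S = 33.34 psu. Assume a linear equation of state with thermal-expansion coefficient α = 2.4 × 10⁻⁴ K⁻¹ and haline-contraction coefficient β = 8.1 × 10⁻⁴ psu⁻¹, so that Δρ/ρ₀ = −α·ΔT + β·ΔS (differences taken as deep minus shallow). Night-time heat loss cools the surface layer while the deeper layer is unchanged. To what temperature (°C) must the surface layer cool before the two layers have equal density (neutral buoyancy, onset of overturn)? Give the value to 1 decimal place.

Neutral buoyancy requires Δρ = 0, i.e. −α(T_deep − T_surf′) + β(S_deep − S_surf) = 0.
T_surf′ = T_deep − (β/α)·ΔS = 8.2 − (8.1 × 10⁻⁴/2.4 × 10⁻⁴)·(-1.06) = 11.777 °C.
Cooling required: 14.0 − (11.777) = 2.223 °C.

11.8 °C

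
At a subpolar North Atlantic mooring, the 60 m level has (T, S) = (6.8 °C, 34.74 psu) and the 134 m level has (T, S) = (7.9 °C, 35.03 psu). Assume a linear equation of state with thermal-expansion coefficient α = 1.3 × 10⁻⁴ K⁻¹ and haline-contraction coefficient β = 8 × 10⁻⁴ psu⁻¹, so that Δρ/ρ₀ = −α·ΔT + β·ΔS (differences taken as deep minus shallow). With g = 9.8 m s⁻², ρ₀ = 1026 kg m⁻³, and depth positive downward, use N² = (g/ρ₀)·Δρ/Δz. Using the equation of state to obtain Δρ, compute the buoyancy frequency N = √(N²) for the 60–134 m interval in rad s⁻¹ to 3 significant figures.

ΔT = +1.1 K, ΔS = +0.29 psu (deep − shallow).
Δρ/ρ₀ = −αΔT + βΔS = -1.43 × 10⁻⁴ + 2.32 × 10⁻⁴ = 8.90 × 10⁻⁵, so Δρ ≈ 0.09131 kg m⁻³.
N² = (g/ρ₀)·Δρ/Δz = g·(Δρ/ρ₀)/Δz = 9.8 × 8.90 × 10⁻⁵ / 74 = 1.1786 × 10⁻⁵ s⁻².
N = √(1.1786 × 10⁻⁵) = 3.4331 × 10⁻³ rad s⁻¹ ≈ 3.43 × 10⁻³ rad s⁻¹.

3.43 × 10⁻³ rad s⁻¹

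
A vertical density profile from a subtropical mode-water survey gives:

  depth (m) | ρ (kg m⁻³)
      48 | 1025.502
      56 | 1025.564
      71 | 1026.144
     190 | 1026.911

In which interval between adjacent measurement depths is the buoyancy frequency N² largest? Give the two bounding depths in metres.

Compute the density gradient over each adjacent pair:
  48–56 m: Δρ/Δz = 0.062/8 = 7.7 × 10⁻³ kg m⁻⁴
  56–71 m: Δρ/Δz = 0.580/15 = 0.039 kg m⁻⁴
  71–190 m: Δρ/Δz = 0.767/119 = 6.4 × 10⁻³ kg m⁻⁴
The largest gradient is in the 56–71 m interval — the pycnocline.

56–71 m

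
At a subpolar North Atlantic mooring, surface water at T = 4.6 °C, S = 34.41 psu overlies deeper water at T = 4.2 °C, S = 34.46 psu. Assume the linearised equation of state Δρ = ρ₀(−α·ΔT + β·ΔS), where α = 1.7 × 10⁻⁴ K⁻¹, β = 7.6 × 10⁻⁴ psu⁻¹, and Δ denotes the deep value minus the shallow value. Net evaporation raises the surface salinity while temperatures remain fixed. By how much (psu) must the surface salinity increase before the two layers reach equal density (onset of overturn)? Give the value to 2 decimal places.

0.14 psu

Neutral buoyancy requires −α(T_deep − T_surf) + β(S_deep − S_surf′) = 0.
S_surf′ = S_deep − (α/β)·ΔT = 34.46 − (1.7 × 10⁻⁴/7.6 × 10⁻⁴)·(-0.4) = 34.5495 psu.
Increase required: 34.5495 − 34.41 = 0.1395 psu.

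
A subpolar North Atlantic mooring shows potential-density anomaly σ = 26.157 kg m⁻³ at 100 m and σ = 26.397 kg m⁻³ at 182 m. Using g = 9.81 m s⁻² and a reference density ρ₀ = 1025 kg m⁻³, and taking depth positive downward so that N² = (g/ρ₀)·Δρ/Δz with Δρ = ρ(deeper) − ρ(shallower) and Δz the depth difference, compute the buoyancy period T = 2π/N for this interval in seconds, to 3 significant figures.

Δρ = 1026.397 − 1026.157 = 0.240 kg m⁻³ over Δz = 182 − 100 = 82 m.
N² = (9.81/1025) × (0.240/82) = 2.8012 × 10⁻⁵ s⁻².
N = √(2.8012 × 10⁻⁵) = 5.2926 × 10⁻³ rad s⁻¹, so T = 2π/N = 1.1872 × 10³ s ≈ 1.19 × 10³ s.
A positive N² confirms static stability across the interval.

1.19 × 10³ s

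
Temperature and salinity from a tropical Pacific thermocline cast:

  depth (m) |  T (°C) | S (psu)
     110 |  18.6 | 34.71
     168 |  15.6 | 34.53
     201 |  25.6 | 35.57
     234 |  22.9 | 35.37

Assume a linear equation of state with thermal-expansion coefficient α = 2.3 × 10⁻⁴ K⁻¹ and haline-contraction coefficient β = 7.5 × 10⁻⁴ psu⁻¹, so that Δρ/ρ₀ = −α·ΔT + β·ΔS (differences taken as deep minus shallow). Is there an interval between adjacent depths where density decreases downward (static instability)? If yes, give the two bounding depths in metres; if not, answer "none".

168–201 m

Evaluate Δρ/ρ₀ = −αΔT + βΔS across each adjacent pair:
  110–168 m: −αΔT+βΔS = −(2.3 × 10⁻⁴)(-3.0)+(7.5 × 10⁻⁴)(-0.18) = 5.6 × 10⁻⁴ → stable
  168–201 m: −αΔT+βΔS = −(2.3 × 10⁻⁴)(+10.0)+(7.5 × 10⁻⁴)(+1.04) = -1.5 × 10⁻³ → UNSTABLE
  201–234 m: −αΔT+βΔS = −(2.3 × 10⁻⁴)(-2.7)+(7.5 × 10⁻⁴)(-0.20) = 4.7 × 10⁻⁴ → stable
The 168–201 m interval has Δρ < 0: lighter water underlies denser water.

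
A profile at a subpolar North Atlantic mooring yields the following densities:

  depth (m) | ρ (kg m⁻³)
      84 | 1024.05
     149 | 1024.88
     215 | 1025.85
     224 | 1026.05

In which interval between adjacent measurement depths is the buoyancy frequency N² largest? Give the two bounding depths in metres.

215–224 m

Compute the density gradient over each adjacent pair:
  84–149 m: Δρ/Δz = 0.83/65 = 0.013 kg m⁻⁴
  149–215 m: Δρ/Δz = 0.97/66 = 0.015 kg m⁻⁴
  215–224 m: Δρ/Δz = 0.20/9 = 0.022 kg m⁻⁴
The largest gradient is in the 215–224 m interval — the pycnocline.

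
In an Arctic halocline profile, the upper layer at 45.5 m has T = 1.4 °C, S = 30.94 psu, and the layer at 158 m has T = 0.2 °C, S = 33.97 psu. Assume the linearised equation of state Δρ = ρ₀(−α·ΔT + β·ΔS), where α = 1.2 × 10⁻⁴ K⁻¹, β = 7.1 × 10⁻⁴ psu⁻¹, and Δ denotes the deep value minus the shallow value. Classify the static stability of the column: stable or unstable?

ΔT = 0.2 − 1.4 = -1.2 K and ΔS = 33.97 − 30.94 = +3.03 psu (deep − shallow).
−αΔT = 1.44 × 10⁻⁴; βΔS = 2.1513 × 10⁻³; sum Δρ/ρ₀ = 2.2953 × 10⁻³.
Δρ/ρ₀ > 0, so Δρ > 0: deeper water is denser → statically stable.

stable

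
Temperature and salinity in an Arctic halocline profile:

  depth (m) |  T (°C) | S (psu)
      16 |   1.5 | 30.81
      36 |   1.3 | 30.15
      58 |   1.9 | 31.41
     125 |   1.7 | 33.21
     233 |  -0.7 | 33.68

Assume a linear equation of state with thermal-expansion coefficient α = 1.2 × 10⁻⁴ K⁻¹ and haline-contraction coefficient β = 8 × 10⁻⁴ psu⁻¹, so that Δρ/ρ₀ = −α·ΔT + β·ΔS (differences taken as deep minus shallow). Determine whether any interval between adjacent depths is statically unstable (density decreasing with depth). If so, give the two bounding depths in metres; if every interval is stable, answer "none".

16–36 m

Evaluate Δρ/ρ₀ = −αΔT + βΔS across each adjacent pair:
  16–36 m: −αΔT+βΔS = −(1.2 × 10⁻⁴)(-0.2)+(8 × 10⁻⁴)(-0.66) = -5.0 × 10⁻⁴ → UNSTABLE
  36–58 m: −αΔT+βΔS = −(1.2 × 10⁻⁴)(+0.6)+(8 × 10⁻⁴)(+1.26) = 9.4 × 10⁻⁴ → stable
  58–125 m: −αΔT+βΔS = −(1.2 × 10⁻⁴)(-0.2)+(8 × 10⁻⁴)(+1.80) = 1.5 × 10⁻³ → stable
  125–233 m: −αΔT+βΔS = −(1.2 × 10⁻⁴)(-2.4)+(8 × 10⁻⁴)(+0.47) = 6.6 × 10⁻⁴ → stable
The 16–36 m interval has Δρ < 0: lighter water underlies denser water.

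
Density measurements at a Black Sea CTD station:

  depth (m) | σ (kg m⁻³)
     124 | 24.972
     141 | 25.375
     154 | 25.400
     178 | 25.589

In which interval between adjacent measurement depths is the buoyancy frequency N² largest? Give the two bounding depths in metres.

Compute the density gradient over each adjacent pair:
  124–141 m: Δρ/Δz = 0.403/17 = 0.024 kg m⁻⁴
  141–154 m: Δρ/Δz = 0.025/13 = 1.9 × 10⁻³ kg m⁻⁴
  154–178 m: Δρ/Δz = 0.189/24 = 7.9 × 10⁻³ kg m⁻⁴
The largest gradient is in the 124–141 m interval — the pycnocline.

124–141 m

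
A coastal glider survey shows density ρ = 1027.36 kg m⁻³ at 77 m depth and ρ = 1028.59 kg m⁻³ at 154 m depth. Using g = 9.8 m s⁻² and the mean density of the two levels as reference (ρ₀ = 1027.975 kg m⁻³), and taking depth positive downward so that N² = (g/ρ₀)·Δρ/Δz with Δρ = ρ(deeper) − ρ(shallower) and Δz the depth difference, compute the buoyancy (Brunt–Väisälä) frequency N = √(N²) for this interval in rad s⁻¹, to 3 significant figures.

Δρ = 1028.59 − 1027.36 = 1.23 kg m⁻³ over Δz = 154 − 77 = 77 m.
N² = (9.8/1027.975) × (1.23/77) = 1.5229 × 10⁻⁴ s⁻².
N = √(1.5229 × 10⁻⁴) = 0.012341 rad s⁻¹ ≈ 0.0123 rad s⁻¹.

0.0123 rad s⁻¹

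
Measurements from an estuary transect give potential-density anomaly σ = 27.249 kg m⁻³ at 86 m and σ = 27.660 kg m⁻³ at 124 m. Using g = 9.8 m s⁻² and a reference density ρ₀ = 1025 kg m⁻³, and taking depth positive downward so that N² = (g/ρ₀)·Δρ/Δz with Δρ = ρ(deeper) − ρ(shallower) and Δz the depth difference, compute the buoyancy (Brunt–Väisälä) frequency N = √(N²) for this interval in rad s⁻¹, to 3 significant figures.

0.0102 rad s⁻¹

Δρ = 1027.660 − 1027.249 = 0.411 kg m⁻³ over Δz = 124 − 86 = 38 m.
N² = (9.8/1025) × (0.411/38) = 1.0341 × 10⁻⁴ s⁻².
N = √(1.0341 × 10⁻⁴) = 0.010169 rad s⁻¹ ≈ 0.0102 rad s⁻¹.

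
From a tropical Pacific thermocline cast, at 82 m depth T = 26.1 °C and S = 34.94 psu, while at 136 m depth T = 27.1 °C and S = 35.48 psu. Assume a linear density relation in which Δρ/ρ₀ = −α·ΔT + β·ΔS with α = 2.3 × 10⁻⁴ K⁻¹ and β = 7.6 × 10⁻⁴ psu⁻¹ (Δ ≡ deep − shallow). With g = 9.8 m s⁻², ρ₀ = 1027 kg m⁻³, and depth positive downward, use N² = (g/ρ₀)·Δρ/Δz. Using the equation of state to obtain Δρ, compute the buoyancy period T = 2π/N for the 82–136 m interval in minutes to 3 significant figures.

ΔT = +1.0 K, ΔS = +0.54 psu (deep − shallow).
Δρ/ρ₀ = −αΔT + βΔS = -2.30 × 10⁻⁴ + 4.104 × 10⁻⁴ = 1.804 × 10⁻⁴, so Δρ ≈ 0.1853 kg m⁻³.
N² = (g/ρ₀)·Δρ/Δz = g·(Δρ/ρ₀)/Δz = 9.8 × 1.804 × 10⁻⁴ / 54 = 3.2739 × 10⁻⁵ s⁻².
N = √(3.2739 × 10⁻⁵) = 5.7218 × 10⁻³ rad s⁻¹ → T = 2π/N = 1.0981 × 10³ s = 18.302 min ≈ 18.3 min.

18.3 min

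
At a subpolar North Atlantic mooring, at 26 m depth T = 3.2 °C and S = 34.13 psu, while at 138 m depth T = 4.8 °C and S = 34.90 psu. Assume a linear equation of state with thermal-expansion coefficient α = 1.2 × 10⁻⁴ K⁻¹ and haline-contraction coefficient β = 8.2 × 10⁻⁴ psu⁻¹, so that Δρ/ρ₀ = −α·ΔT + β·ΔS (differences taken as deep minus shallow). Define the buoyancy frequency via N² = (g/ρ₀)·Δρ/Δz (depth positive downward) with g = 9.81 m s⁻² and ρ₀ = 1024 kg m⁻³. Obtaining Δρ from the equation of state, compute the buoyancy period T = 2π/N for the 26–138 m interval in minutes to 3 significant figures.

16.9 min

ΔT = +1.6 K, ΔS = +0.77 psu (deep − shallow).
Δρ/ρ₀ = −αΔT + βΔS = -1.92 × 10⁻⁴ + 6.314 × 10⁻⁴ = 4.394 × 10⁻⁴, so Δρ ≈ 0.4499 kg m⁻³.
N² = (g/ρ₀)·Δρ/Δz = g·(Δρ/ρ₀)/Δz = 9.81 × 4.394 × 10⁻⁴ / 112 = 3.8487 × 10⁻⁵ s⁻².
N = √(3.8487 × 10⁻⁵) = 6.2038 × 10⁻³ rad s⁻¹ → T = 2π/N = 1.0128 × 10³ s = 16.880 min ≈ 16.9 min.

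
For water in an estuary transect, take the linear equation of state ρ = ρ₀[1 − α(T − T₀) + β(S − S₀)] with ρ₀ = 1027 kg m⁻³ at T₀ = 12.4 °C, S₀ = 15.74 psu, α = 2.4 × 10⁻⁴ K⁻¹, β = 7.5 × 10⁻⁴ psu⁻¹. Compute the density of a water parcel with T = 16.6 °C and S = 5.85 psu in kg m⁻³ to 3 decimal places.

1018.347 kg m⁻³

T − T₀ = +4.2 K, S − S₀ = -9.89 psu.
Bracket = 1 − α·(+4.2) + β·(-9.89) = 1 + (-8.4255 × 10⁻³) = 0.9915745.
ρ = 1027 × 0.9915745 = 1018.347 kg m⁻³.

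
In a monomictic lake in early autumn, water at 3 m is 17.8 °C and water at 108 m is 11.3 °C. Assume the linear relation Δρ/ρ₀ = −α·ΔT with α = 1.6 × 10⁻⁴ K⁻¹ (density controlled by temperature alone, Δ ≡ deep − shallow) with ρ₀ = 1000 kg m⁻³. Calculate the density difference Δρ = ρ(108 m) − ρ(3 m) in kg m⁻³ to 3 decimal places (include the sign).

ΔT = -6.5 K, Δρ/ρ₀ = −αΔT = 1.04 × 10⁻³.
Δρ = 1000 × (1.04 × 10⁻³) = +1.040 kg m⁻³.
Positive Δρ: denser below, stable.

+1.040 kg m⁻³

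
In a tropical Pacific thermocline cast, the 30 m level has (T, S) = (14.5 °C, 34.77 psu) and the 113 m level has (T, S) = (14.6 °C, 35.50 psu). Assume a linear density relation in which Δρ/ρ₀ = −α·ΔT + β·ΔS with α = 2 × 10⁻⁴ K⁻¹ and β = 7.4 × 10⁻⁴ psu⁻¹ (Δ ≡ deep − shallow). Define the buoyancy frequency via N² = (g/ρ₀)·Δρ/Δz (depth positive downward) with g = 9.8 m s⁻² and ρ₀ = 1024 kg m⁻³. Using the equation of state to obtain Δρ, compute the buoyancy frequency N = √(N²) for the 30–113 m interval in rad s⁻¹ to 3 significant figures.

7.84 × 10⁻³ rad s⁻¹

ΔT = +0.1 K, ΔS = +0.73 psu (deep − shallow).
Δρ/ρ₀ = −αΔT + βΔS = -2.00 × 10⁻⁵ + 5.402 × 10⁻⁴ = 5.202 × 10⁻⁴, so Δρ ≈ 0.5327 kg m⁻³.
N² = (g/ρ₀)·Δρ/Δz = g·(Δρ/ρ₀)/Δz = 9.8 × 5.202 × 10⁻⁴ / 83 = 6.1421 × 10⁻⁵ s⁻².
N = √(6.1421 × 10⁻⁵) = 7.8372 × 10⁻³ rad s⁻¹ ≈ 7.84 × 10⁻³ rad s⁻¹.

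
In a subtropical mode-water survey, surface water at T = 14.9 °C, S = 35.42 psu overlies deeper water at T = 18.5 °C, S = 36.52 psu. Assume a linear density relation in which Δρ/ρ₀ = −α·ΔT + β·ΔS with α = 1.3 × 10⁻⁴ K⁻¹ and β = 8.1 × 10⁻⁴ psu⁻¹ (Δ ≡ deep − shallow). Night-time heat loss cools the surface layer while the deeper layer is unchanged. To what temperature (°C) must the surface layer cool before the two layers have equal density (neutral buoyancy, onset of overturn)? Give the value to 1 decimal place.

11.6 °C

Neutral buoyancy requires Δρ = 0, i.e. −α(T_deep − T_surf′) + β(S_deep − S_surf) = 0.
T_surf′ = T_deep − (β/α)·ΔS = 18.5 − (8.1 × 10⁻⁴/1.3 × 10⁻⁴)·(+1.10) = 11.646 °C.
Cooling required: 14.9 − (11.646) = 3.254 °C.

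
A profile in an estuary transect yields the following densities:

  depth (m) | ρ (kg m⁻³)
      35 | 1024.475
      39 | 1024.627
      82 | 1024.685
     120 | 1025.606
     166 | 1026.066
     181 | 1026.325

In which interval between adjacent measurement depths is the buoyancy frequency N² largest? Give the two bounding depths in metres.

Compute the density gradient over each adjacent pair:
  35–39 m: Δρ/Δz = 0.152/4 = 0.038 kg m⁻⁴
  39–82 m: Δρ/Δz = 0.058/43 = 1.3 × 10⁻³ kg m⁻⁴
  82–120 m: Δρ/Δz = 0.921/38 = 0.024 kg m⁻⁴
  120–166 m: Δρ/Δz = 0.460/46 = 0.010 kg m⁻⁴
  166–181 m: Δρ/Δz = 0.259/15 = 0.017 kg m⁻⁴
The largest gradient is in the 35–39 m interval — the pycnocline.

35–39 m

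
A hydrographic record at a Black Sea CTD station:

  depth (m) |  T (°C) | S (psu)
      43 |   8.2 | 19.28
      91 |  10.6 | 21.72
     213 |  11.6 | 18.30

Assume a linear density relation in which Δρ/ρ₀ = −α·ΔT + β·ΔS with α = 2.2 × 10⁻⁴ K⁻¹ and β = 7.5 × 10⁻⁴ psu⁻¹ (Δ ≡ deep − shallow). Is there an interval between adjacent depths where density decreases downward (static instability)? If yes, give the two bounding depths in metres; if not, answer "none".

Evaluate Δρ/ρ₀ = −αΔT + βΔS across each adjacent pair:
  43–91 m: −αΔT+βΔS = −(2.2 × 10⁻⁴)(+2.4)+(7.5 × 10⁻⁴)(+2.44) = 1.3 × 10⁻³ → stable
  91–213 m: −αΔT+βΔS = −(2.2 × 10⁻⁴)(+1.0)+(7.5 × 10⁻⁴)(-3.42) = -2.8 × 10⁻³ → UNSTABLE
The 91–213 m interval has Δρ < 0: lighter water underlies denser water.

91–213 m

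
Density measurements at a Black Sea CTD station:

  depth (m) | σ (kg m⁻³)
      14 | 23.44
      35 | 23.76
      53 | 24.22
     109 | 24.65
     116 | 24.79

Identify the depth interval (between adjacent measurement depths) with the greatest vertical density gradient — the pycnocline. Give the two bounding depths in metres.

35–53 m

Compute the density gradient over each adjacent pair:
  14–35 m: Δρ/Δz = 0.32/21 = 0.015 kg m⁻⁴
  35–53 m: Δρ/Δz = 0.46/18 = 0.026 kg m⁻⁴
  53–109 m: Δρ/Δz = 0.43/56 = 7.7 × 10⁻³ kg m⁻⁴
  109–116 m: Δρ/Δz = 0.14/7 = 0.020 kg m⁻⁴
The largest gradient is in the 35–53 m interval — the pycnocline.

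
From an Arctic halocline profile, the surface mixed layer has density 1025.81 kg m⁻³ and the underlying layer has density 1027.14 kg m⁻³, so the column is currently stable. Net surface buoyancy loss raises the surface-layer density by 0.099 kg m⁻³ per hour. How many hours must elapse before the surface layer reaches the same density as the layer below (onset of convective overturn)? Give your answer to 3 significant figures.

13.4 hours

Density deficit of the surface layer: 1027.14 − 1025.81 = 1.33 kg m⁻³.
Required change = 1.33 / 0.099 = 13.4 hours.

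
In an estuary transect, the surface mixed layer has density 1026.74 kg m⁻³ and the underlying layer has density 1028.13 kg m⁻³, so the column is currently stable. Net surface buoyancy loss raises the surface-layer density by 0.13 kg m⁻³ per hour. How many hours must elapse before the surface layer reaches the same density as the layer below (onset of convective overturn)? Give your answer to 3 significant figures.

10.7 hours

Density deficit of the surface layer: 1028.13 − 1026.74 = 1.39 kg m⁻³.
Required change = 1.39 / 0.13 = 10.7 hours.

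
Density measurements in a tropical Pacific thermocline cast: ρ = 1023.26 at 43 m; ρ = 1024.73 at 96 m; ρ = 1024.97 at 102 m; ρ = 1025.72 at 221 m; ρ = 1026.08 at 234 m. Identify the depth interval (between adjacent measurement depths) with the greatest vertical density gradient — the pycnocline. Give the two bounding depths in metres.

96–102 m

Compute the density gradient over each adjacent pair:
  43–96 m: Δρ/Δz = 1.47/53 = 0.028 kg m⁻⁴
  96–102 m: Δρ/Δz = 0.24/6 = 0.040 kg m⁻⁴
  102–221 m: Δρ/Δz = 0.75/119 = 6.3 × 10⁻³ kg m⁻⁴
  221–234 m: Δρ/Δz = 0.36/13 = 0.028 kg m⁻⁴
The largest gradient is in the 96–102 m interval — the pycnocline.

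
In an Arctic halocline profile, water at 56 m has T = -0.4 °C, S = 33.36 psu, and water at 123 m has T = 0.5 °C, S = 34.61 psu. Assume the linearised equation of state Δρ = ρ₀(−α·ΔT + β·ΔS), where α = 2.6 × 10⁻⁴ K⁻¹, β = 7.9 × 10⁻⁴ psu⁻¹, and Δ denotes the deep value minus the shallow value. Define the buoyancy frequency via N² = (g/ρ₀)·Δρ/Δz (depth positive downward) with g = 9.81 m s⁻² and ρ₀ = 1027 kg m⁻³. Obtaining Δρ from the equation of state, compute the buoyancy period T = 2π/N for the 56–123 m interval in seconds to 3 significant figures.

ΔT = +0.9 K, ΔS = +1.25 psu (deep − shallow).
Δρ/ρ₀ = −αΔT + βΔS = -2.34 × 10⁻⁴ + 9.875 × 10⁻⁴ = 7.535 × 10⁻⁴, so Δρ ≈ 0.7738 kg m⁻³.
N² = (g/ρ₀)·Δρ/Δz = g·(Δρ/ρ₀)/Δz = 9.81 × 7.535 × 10⁻⁴ / 67 = 1.1033 × 10⁻⁴ s⁻².
N = √(1.1033 × 10⁻⁴) = 0.010504 rad s⁻¹ → T = 2π/N = 598.17 s ≈ 598 s.

598 s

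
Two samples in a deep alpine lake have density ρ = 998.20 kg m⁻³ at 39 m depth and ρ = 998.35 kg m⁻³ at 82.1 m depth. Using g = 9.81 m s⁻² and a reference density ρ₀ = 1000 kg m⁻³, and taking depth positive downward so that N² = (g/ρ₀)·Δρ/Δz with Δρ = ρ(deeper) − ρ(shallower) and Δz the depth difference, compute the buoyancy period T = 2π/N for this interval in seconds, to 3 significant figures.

Δρ = 998.35 − 998.20 = 0.15 kg m⁻³ over Δz = 82.1 − 39 = 43.1 m.
N² = (9.81/1000) × (0.15/43.1) = 3.4142 × 10⁻⁵ s⁻².
N = √(3.4142 × 10⁻⁵) = 5.8431 × 10⁻³ rad s⁻¹, so T = 2π/N = 1.0753 × 10³ s ≈ 1.08 × 10³ s.

1.08 × 10³ s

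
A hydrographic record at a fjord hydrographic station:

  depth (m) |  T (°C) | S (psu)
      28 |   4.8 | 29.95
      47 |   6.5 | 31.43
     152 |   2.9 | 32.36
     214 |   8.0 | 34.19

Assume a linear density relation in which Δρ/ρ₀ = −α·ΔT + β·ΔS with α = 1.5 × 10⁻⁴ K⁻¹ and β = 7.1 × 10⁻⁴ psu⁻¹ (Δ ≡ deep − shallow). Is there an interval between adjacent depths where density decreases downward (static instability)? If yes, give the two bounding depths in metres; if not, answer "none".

Evaluate Δρ/ρ₀ = −αΔT + βΔS across each adjacent pair:
  28–47 m: −αΔT+βΔS = −(1.5 × 10⁻⁴)(+1.7)+(7.1 × 10⁻⁴)(+1.48) = 8.0 × 10⁻⁴ → stable
  47–152 m: −αΔT+βΔS = −(1.5 × 10⁻⁴)(-3.6)+(7.1 × 10⁻⁴)(+0.93) = 1.2 × 10⁻³ → stable
  152–214 m: −αΔT+βΔS = −(1.5 × 10⁻⁴)(+5.1)+(7.1 × 10⁻⁴)(+1.83) = 5.3 × 10⁻⁴ → stable
Every interval has Δρ > 0: the column is stably stratified throughout.

none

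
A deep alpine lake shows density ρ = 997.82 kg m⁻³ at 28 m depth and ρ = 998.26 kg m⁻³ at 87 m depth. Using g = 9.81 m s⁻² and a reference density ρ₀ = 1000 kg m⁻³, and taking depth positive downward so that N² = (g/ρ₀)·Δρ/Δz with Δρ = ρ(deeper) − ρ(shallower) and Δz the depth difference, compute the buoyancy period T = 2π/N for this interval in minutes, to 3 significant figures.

12.2 min

Δρ = 998.26 − 997.82 = 0.44 kg m⁻³ over Δz = 87 − 28 = 59 m.
N² = (9.81/1000) × (0.44/59) = 7.3159 × 10⁻⁵ s⁻².
N = √(7.3159 × 10⁻⁵) = 8.5533 × 10⁻³ rad s⁻¹, so T = 2π/N = 734.59 s = 12.243 min ≈ 12.2 min.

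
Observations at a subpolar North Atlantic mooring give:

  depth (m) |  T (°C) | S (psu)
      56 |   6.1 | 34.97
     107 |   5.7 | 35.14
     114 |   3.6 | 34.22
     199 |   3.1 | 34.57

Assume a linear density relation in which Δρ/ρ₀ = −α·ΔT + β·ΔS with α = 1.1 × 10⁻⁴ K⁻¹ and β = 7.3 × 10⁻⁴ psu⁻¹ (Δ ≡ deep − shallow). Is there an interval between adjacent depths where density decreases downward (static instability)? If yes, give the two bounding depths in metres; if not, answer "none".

107–114 m

Evaluate Δρ/ρ₀ = −αΔT + βΔS across each adjacent pair:
  56–107 m: −αΔT+βΔS = −(1.1 × 10⁻⁴)(-0.4)+(7.3 × 10⁻⁴)(+0.17) = 1.7 × 10⁻⁴ → stable
  107–114 m: −αΔT+βΔS = −(1.1 × 10⁻⁴)(-2.1)+(7.3 × 10⁻⁴)(-0.92) = -4.4 × 10⁻⁴ → UNSTABLE
  114–199 m: −αΔT+βΔS = −(1.1 × 10⁻⁴)(-0.5)+(7.3 × 10⁻⁴)(+0.35) = 3.1 × 10⁻⁴ → stable
The 107–114 m interval has Δρ < 0: lighter water underlies denser water.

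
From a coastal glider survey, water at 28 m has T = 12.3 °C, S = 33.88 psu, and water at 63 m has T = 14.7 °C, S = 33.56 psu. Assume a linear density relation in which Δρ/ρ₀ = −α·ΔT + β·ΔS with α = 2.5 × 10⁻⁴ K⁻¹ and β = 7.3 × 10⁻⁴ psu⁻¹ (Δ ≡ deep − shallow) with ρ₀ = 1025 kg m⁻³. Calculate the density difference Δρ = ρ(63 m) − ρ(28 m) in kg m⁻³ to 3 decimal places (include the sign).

ΔT = +2.4 K, ΔS = -0.32 psu (deep − shallow).
Δρ/ρ₀ = −(2.5 × 10⁻⁴)(+2.4) + (7.3 × 10⁻⁴)(-0.32) = -8.336 × 10⁻⁴.
Δρ = 1025 × (-8.336 × 10⁻⁴) = -0.854 kg m⁻³.
Negative Δρ: lighter below, statically unstable.

-0.854 kg m⁻³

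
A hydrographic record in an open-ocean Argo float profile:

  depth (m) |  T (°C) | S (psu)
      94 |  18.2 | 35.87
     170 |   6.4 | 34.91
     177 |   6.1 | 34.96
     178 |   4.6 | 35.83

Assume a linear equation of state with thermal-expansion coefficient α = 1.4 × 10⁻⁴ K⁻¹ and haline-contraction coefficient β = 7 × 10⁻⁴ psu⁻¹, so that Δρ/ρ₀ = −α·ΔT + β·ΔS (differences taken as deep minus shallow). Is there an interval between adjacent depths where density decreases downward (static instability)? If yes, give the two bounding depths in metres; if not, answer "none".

none

Evaluate Δρ/ρ₀ = −αΔT + βΔS across each adjacent pair:
  94–170 m: −αΔT+βΔS = −(1.4 × 10⁻⁴)(-11.8)+(7 × 10⁻⁴)(-0.96) = 9.8 × 10⁻⁴ → stable
  170–177 m: −αΔT+βΔS = −(1.4 × 10⁻⁴)(-0.3)+(7 × 10⁻⁴)(+0.05) = 7.7 × 10⁻⁵ → stable
  177–178 m: −αΔT+βΔS = −(1.4 × 10⁻⁴)(-1.5)+(7 × 10⁻⁴)(+0.87) = 8.2 × 10⁻⁴ → stable
Every interval has Δρ > 0: the column is stably stratified throughout.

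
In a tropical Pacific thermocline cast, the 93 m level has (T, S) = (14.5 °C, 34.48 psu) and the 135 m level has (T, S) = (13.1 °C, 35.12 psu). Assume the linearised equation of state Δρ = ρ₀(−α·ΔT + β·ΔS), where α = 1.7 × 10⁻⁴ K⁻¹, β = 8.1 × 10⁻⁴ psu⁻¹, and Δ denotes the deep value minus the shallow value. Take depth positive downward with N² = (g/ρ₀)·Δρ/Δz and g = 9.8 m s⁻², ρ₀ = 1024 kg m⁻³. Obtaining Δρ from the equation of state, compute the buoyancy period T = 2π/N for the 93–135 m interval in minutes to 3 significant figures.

ΔT = -1.4 K, ΔS = +0.64 psu (deep − shallow).
Δρ/ρ₀ = −αΔT + βΔS = 2.38 × 10⁻⁴ + 5.184 × 10⁻⁴ = 7.564 × 10⁻⁴, so Δρ ≈ 0.7746 kg m⁻³.
N² = (g/ρ₀)·Δρ/Δz = g·(Δρ/ρ₀)/Δz = 9.8 × 7.564 × 10⁻⁴ / 42 = 1.7649 × 10⁻⁴ s⁻².
N = √(1.7649 × 10⁻⁴) = 0.013285 rad s⁻¹ → T = 2π/N = 472.95 s = 7.8825 min ≈ 7.88 min.

7.88 min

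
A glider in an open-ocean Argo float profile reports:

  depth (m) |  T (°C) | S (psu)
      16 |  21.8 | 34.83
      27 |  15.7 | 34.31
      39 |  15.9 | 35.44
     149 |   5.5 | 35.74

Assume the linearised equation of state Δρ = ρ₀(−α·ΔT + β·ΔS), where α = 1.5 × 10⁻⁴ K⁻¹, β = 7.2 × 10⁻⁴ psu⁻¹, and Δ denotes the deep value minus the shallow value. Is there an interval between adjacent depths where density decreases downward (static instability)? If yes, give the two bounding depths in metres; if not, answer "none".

none

Evaluate Δρ/ρ₀ = −αΔT + βΔS across each adjacent pair:
  16–27 m: −αΔT+βΔS = −(1.5 × 10⁻⁴)(-6.1)+(7.2 × 10⁻⁴)(-0.52) = 5.4 × 10⁻⁴ → stable
  27–39 m: −αΔT+βΔS = −(1.5 × 10⁻⁴)(+0.2)+(7.2 × 10⁻⁴)(+1.13) = 7.8 × 10⁻⁴ → stable
  39–149 m: −αΔT+βΔS = −(1.5 × 10⁻⁴)(-10.4)+(7.2 × 10⁻⁴)(+0.30) = 1.8 × 10⁻³ → stable
Every interval has Δρ > 0: the column is stably stratified throughout.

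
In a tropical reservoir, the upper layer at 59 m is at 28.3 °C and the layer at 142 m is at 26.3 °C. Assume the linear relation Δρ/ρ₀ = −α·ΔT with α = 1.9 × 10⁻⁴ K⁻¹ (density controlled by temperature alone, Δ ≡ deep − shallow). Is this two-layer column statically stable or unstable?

ΔT = 26.3 − 28.3 = -2.0 K, so Δρ/ρ₀ = −αΔT = 3.80 × 10⁻⁴.
Δρ/ρ₀ > 0, so Δρ > 0: deeper water is denser → statically stable.

stable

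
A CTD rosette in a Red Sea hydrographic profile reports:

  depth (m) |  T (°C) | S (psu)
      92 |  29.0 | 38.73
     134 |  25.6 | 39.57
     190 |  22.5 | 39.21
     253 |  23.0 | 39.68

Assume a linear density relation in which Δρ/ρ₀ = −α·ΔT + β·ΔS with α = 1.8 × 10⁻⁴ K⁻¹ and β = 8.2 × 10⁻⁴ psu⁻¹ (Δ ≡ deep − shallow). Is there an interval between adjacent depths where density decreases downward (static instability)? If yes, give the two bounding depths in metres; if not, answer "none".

Evaluate Δρ/ρ₀ = −αΔT + βΔS across each adjacent pair:
  92–134 m: −αΔT+βΔS = −(1.8 × 10⁻⁴)(-3.4)+(8.2 × 10⁻⁴)(+0.84) = 1.3 × 10⁻³ → stable
  134–190 m: −αΔT+βΔS = −(1.8 × 10⁻⁴)(-3.1)+(8.2 × 10⁻⁴)(-0.36) = 2.6 × 10⁻⁴ → stable
  190–253 m: −αΔT+βΔS = −(1.8 × 10⁻⁴)(+0.5)+(8.2 × 10⁻⁴)(+0.47) = 3.0 × 10⁻⁴ → stable
Every interval has Δρ > 0: the column is stably stratified throughout.

none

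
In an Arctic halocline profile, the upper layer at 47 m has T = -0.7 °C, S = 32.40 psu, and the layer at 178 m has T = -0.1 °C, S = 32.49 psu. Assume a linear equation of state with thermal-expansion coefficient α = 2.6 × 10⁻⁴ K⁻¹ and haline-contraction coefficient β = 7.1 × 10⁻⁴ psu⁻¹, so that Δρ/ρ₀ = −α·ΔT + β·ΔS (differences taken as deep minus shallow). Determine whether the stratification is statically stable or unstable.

unstable

ΔT = -0.1 − -0.7 = +0.6 K and ΔS = 32.49 − 32.40 = +0.09 psu (deep − shallow).
−αΔT = -1.56 × 10⁻⁴; βΔS = 6.39 × 10⁻⁵; sum Δρ/ρ₀ = -9.21 × 10⁻⁵.
Δρ/ρ₀ < 0, so Δρ < 0: deeper water is lighter → statically unstable; the column would overturn.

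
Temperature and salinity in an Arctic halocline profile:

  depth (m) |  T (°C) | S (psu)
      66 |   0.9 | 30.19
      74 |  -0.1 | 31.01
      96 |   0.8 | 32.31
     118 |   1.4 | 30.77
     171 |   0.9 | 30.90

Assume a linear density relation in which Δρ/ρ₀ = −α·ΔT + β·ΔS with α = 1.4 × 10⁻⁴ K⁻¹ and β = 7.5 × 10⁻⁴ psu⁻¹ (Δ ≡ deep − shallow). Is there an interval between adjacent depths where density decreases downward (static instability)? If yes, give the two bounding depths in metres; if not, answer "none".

Evaluate Δρ/ρ₀ = −αΔT + βΔS across each adjacent pair:
  66–74 m: −αΔT+βΔS = −(1.4 × 10⁻⁴)(-1.0)+(7.5 × 10⁻⁴)(+0.82) = 7.6 × 10⁻⁴ → stable
  74–96 m: −αΔT+βΔS = −(1.4 × 10⁻⁴)(+0.9)+(7.5 × 10⁻⁴)(+1.30) = 8.5 × 10⁻⁴ → stable
  96–118 m: −αΔT+βΔS = −(1.4 × 10⁻⁴)(+0.6)+(7.5 × 10⁻⁴)(-1.54) = -1.2 × 10⁻³ → UNSTABLE
  118–171 m: −αΔT+βΔS = −(1.4 × 10⁻⁴)(-0.5)+(7.5 × 10⁻⁴)(+0.13) = 1.7 × 10⁻⁴ → stable
The 96–118 m interval has Δρ < 0: lighter water underlies denser water.

96–118 m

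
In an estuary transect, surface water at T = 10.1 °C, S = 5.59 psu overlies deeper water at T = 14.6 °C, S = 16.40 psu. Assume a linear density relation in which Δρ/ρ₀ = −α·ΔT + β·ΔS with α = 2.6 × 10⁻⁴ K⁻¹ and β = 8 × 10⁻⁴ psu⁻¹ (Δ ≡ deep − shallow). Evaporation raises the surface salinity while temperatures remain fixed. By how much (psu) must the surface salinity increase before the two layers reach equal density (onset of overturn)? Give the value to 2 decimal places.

Neutral buoyancy requires −α(T_deep − T_surf) + β(S_deep − S_surf′) = 0.
S_surf′ = S_deep − (α/β)·ΔT = 16.40 − (2.6 × 10⁻⁴/8 × 10⁻⁴)·(+4.5) = 14.9375 psu.
Increase required: 14.9375 − 5.59 = 9.3475 psu.

9.35 psu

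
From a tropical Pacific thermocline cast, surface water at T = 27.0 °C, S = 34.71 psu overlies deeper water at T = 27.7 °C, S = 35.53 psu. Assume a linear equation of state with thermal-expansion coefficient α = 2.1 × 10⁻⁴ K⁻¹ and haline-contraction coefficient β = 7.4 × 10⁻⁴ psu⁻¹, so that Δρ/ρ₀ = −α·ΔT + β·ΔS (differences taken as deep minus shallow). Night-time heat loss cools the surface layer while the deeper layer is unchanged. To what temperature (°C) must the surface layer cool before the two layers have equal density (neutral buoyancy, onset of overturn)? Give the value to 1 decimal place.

Neutral buoyancy requires Δρ = 0, i.e. −α(T_deep − T_surf′) + β(S_deep − S_surf) = 0.
T_surf′ = T_deep − (β/α)·ΔS = 27.7 − (7.4 × 10⁻⁴/2.1 × 10⁻⁴)·(+0.82) = 24.810 °C.
Cooling required: 27.0 − (24.810) = 2.190 °C.

24.8 °C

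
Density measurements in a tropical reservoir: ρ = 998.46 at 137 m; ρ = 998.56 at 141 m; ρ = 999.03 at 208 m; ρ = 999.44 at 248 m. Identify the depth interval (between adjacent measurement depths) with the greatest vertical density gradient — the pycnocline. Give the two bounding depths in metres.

137–141 m

Compute the density gradient over each adjacent pair:
  137–141 m: Δρ/Δz = 0.10/4 = 0.025 kg m⁻⁴
  141–208 m: Δρ/Δz = 0.47/67 = 7.0 × 10⁻³ kg m⁻⁴
  208–248 m: Δρ/Δz = 0.41/40 = 0.010 kg m⁻⁴
The largest gradient is in the 137–141 m interval — the pycnocline.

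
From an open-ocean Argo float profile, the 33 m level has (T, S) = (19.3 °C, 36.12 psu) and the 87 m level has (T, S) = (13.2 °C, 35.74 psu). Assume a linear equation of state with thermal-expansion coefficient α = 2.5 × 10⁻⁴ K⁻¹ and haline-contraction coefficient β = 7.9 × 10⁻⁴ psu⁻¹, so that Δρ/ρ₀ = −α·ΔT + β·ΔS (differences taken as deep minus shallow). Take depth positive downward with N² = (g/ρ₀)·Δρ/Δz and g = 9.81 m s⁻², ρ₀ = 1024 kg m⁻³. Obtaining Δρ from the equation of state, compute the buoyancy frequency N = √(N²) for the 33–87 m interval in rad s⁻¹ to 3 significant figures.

ΔT = -6.1 K, ΔS = -0.38 psu (deep − shallow).
Δρ/ρ₀ = −αΔT + βΔS = 1.525 × 10⁻³ − 3.002 × 10⁻⁴ = 1.2248 × 10⁻³, so Δρ ≈ 1.254 kg m⁻³.
N² = (g/ρ₀)·Δρ/Δz = g·(Δρ/ρ₀)/Δz = 9.81 × 1.2248 × 10⁻³ / 54 = 2.2251 × 10⁻⁴ s⁻².
N = √(2.2251 × 10⁻⁴) = 0.014917 rad s⁻¹ ≈ 0.0149 rad s⁻¹.

0.0149 rad s⁻¹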